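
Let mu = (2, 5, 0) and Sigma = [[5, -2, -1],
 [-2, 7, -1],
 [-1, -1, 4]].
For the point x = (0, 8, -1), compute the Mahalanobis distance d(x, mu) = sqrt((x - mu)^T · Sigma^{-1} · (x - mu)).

Step 1 — centre the observation: (x - mu) = (-2, 3, -1).

Step 2 — invert Sigma (cofactor / det for 3×3, or solve directly):
  Sigma^{-1} = [[0.25, 0.0833, 0.0833],
 [0.0833, 0.1759, 0.0648],
 [0.0833, 0.0648, 0.287]].

Step 3 — form the quadratic (x - mu)^T · Sigma^{-1} · (x - mu):
  Sigma^{-1} · (x - mu) = (-0.3333, 0.2963, -0.2593).
  (x - mu)^T · [Sigma^{-1} · (x - mu)] = (-2)·(-0.3333) + (3)·(0.2963) + (-1)·(-0.2593) = 1.8148.

Step 4 — take square root: d = √(1.8148) ≈ 1.3472.

d(x, mu) = √(1.8148) ≈ 1.3472


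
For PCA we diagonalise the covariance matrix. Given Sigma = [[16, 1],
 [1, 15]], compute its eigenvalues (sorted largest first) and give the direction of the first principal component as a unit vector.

Step 1 — characteristic polynomial of 2×2 Sigma:
  det(Sigma - λI) = λ² - trace · λ + det = 0.
  trace = 16 + 15 = 31, det = 16·15 - (1)² = 239.
Step 2 — discriminant:
  Δ = trace² - 4·det = 961 - 956 = 5.
Step 3 — eigenvalues:
  λ = (trace ± √Δ)/2 = (31 ± 2.2361)/2,
  λ_1 = 16.618,  λ_2 = 14.382.

Step 4 — unit eigenvector for λ_1: solve (Sigma - λ_1 I)v = 0. First row:
  (16 - 16.618)·v_x + (1)·v_y = 0, i.e. (-0.618)·v_x + (1)·v_y = 0,
  so v ∝ (b, λ_1 - a) = (1, 0.618) = u.
  ||u|| = √((1)² + (0.618)²) = √(1.382) ≈ 1.1756,
  v_1 = u/||u|| ≈ (0.8507, 0.5257) (||v_1|| = 1).

λ_1 = 16.618,  λ_2 = 14.382;  v_1 ≈ (0.8507, 0.5257)


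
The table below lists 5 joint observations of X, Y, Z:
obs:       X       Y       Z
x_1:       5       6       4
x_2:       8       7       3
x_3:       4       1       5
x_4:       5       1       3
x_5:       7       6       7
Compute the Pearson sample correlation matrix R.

Step 1 — column means:
  mean(X) = (5 + 8 + 4 + 5 + 7) / 5 = 29/5 = 5.8
  mean(Y) = (6 + 7 + 1 + 1 + 6) / 5 = 21/5 = 4.2
  mean(Z) = (4 + 3 + 5 + 3 + 7) / 5 = 22/5 = 4.4

Step 2 — sample variances and covariances s[i,j] = (1/(n-1)) · Σ_k (x_{k,i} - mean_i) · (x_{k,j} - mean_j), with n-1 = 4:
  s[X,X] = ((-0.8)·(-0.8) + (2.2)·(2.2) + (-1.8)·(-1.8) + (-0.8)·(-0.8) + (1.2)·(1.2)) / 4 = 10.8/4 = 2.7
  s[X,Y] = ((-0.8)·(1.8) + (2.2)·(2.8) + (-1.8)·(-3.2) + (-0.8)·(-3.2) + (1.2)·(1.8)) / 4 = 15.2/4 = 3.8
  s[X,Z] = ((-0.8)·(-0.4) + (2.2)·(-1.4) + (-1.8)·(0.6) + (-0.8)·(-1.4) + (1.2)·(2.6)) / 4 = 0.4/4 = 0.1
  s[Y,Y] = ((1.8)·(1.8) + (2.8)·(2.8) + (-3.2)·(-3.2) + (-3.2)·(-3.2) + (1.8)·(1.8)) / 4 = 34.8/4 = 8.7
  s[Y,Z] = ((1.8)·(-0.4) + (2.8)·(-1.4) + (-3.2)·(0.6) + (-3.2)·(-1.4) + (1.8)·(2.6)) / 4 = 2.6/4 = 0.65
  s[Z,Z] = ((-0.4)·(-0.4) + (-1.4)·(-1.4) + (0.6)·(0.6) + (-1.4)·(-1.4) + (2.6)·(2.6)) / 4 = 11.2/4 = 2.8
  Sample standard deviations s_i = √(s[i,i]):
  s(X) = √(2.7) = 1.6432
  s(Y) = √(8.7) = 2.9496
  s(Z) = √(2.8) = 1.6733

Step 3 — r_{ij} = s_{ij} / (s_i · s_j):
  r[X,X] = 1 (diagonal).
  r[X,Y] = 3.8 / (1.6432 · 2.9496) = 3.8 / 4.8466 = 0.784
  r[X,Z] = 0.1 / (1.6432 · 1.6733) = 0.1 / 2.7495 = 0.0364
  r[Y,Y] = 1 (diagonal).
  r[Y,Z] = 0.65 / (2.9496 · 1.6733) = 0.65 / 4.9356 = 0.1317
  r[Z,Z] = 1 (diagonal).

R is symmetric with unit diagonal. Assembling:

R = [[1, 0.784, 0.0364],
 [0.784, 1, 0.1317],
 [0.0364, 0.1317, 1]]


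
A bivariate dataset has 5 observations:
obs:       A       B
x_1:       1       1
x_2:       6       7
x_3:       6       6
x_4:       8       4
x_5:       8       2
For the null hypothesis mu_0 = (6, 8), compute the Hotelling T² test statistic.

Step 1 — sample mean vector:
  mean(A) = (1 + 6 + 6 + 8 + 8) / 5 = 29/5 = 5.8
  mean(B) = (1 + 7 + 6 + 4 + 2) / 5 = 20/5 = 4
  x̄ = (5.8, 4),  deviation x̄ - mu_0 = (5.8, 4) - (6, 8) = (-0.2, -4).

Step 2 — sample covariance matrix, S[i,j] = (1/(n-1)) · Σ_k (x_{k,i} - mean_i) · (x_{k,j} - mean_j), divisor n-1 = 4:
  S[A,A] = ((-4.8)·(-4.8) + (0.2)·(0.2) + (0.2)·(0.2) + (2.2)·(2.2) + (2.2)·(2.2)) / 4 = 32.8/4 = 8.2
  S[A,B] = ((-4.8)·(-3) + (0.2)·(3) + (0.2)·(2) + (2.2)·(0) + (2.2)·(-2)) / 4 = 11/4 = 2.75
  S[B,B] = ((-3)·(-3) + (3)·(3) + (2)·(2) + (0)·(0) + (-2)·(-2)) / 4 = 26/4 = 6.5
  S = [[8.2, 2.75],
 [2.75, 6.5]].

Step 3 — invert S. det(S) = 8.2·6.5 - (2.75)² = 45.7375.
  S^{-1} = (1/det) · [[d, -b], [-b, a]] = [[0.1421, -0.0601],
 [-0.0601, 0.1793]].

Step 4 — quadratic form (x̄ - mu_0)^T · S^{-1} · (x̄ - mu_0):
  S^{-1} · (x̄ - mu_0) = (0.2121, -0.7051),
  (x̄ - mu_0)^T · [...] = (-0.2)·(0.2121) + (-4)·(-0.7051) = 2.778.

Step 5 — scale by n: T² = 5 · 2.778 = 13.8901.

T² ≈ 13.8901


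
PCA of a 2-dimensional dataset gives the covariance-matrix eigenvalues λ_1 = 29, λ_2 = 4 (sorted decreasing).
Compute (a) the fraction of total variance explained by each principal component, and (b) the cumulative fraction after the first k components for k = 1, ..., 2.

Step 1 — total variance = trace(Sigma) = Σ λ_i = 29 + 4 = 33.

Step 2 — fraction explained by component i = λ_i / Σ λ:
  PC1: 29/33 = 0.8788
  PC2: 4/33 = 0.1212

Step 3 — cumulative fraction after k components = (λ_1 + ... + λ_k) / Σ λ:
  k = 1: 29/33 = 0.8788
  k = 2: (29 + 4)/33 = 33/33 = 1

Summary (fraction, with percent):

explained: PC1 0.8788 (87.88%), PC2 0.1212 (12.12%);  cumulative: 0.8788, 1


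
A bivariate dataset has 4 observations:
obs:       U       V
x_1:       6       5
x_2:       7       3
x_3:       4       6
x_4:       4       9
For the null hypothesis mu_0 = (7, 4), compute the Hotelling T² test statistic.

Step 1 — sample mean vector:
  mean(U) = (6 + 7 + 4 + 4) / 4 = 21/4 = 5.25
  mean(V) = (5 + 3 + 6 + 9) / 4 = 23/4 = 5.75
  x̄ = (5.25, 5.75),  deviation x̄ - mu_0 = (5.25, 5.75) - (7, 4) = (-1.75, 1.75).

Step 2 — sample covariance matrix, S[i,j] = (1/(n-1)) · Σ_k (x_{k,i} - mean_i) · (x_{k,j} - mean_j), divisor n-1 = 3:
  S[U,U] = ((0.75)·(0.75) + (1.75)·(1.75) + (-1.25)·(-1.25) + (-1.25)·(-1.25)) / 3 = 6.75/3 = 2.25
  S[U,V] = ((0.75)·(-0.75) + (1.75)·(-2.75) + (-1.25)·(0.25) + (-1.25)·(3.25)) / 3 = -9.75/3 = -3.25
  S[V,V] = ((-0.75)·(-0.75) + (-2.75)·(-2.75) + (0.25)·(0.25) + (3.25)·(3.25)) / 3 = 18.75/3 = 6.25
  S = [[2.25, -3.25],
 [-3.25, 6.25]].

Step 3 — invert S. det(S) = 2.25·6.25 - (-3.25)² = 3.5.
  S^{-1} = (1/det) · [[d, -b], [-b, a]] = [[1.7857, 0.9286],
 [0.9286, 0.6429]].

Step 4 — quadratic form (x̄ - mu_0)^T · S^{-1} · (x̄ - mu_0):
  S^{-1} · (x̄ - mu_0) = (-1.5, -0.5),
  (x̄ - mu_0)^T · [...] = (-1.75)·(-1.5) + (1.75)·(-0.5) = 1.75.

Step 5 — scale by n: T² = 4 · 1.75 = 7.

T² ≈ 7


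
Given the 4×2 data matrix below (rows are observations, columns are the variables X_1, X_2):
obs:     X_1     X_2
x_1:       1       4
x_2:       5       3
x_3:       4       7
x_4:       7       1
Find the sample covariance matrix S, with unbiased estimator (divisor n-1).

Step 1 — column means:
  mean(X_1) = (1 + 5 + 4 + 7) / 4 = 17/4 = 4.25
  mean(X_2) = (4 + 3 + 7 + 1) / 4 = 15/4 = 3.75

Step 2 — sample covariance S[i,j] = (1/(n-1)) · Σ_k (x_{k,i} - mean_i) · (x_{k,j} - mean_j), with n-1 = 3.
  S[X_1,X_1] = ((-3.25)·(-3.25) + (0.75)·(0.75) + (-0.25)·(-0.25) + (2.75)·(2.75)) / 3 = 18.75/3 = 6.25
  S[X_1,X_2] = ((-3.25)·(0.25) + (0.75)·(-0.75) + (-0.25)·(3.25) + (2.75)·(-2.75)) / 3 = -9.75/3 = -3.25
  S[X_2,X_2] = ((0.25)·(0.25) + (-0.75)·(-0.75) + (3.25)·(3.25) + (-2.75)·(-2.75)) / 3 = 18.75/3 = 6.25

S is symmetric (S[j,i] = S[i,j]). Assembling:

S = [[6.25, -3.25],
 [-3.25, 6.25]]


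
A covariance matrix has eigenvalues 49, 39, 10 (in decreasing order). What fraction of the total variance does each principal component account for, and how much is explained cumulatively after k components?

Step 1 — total variance = trace(Sigma) = Σ λ_i = 49 + 39 + 10 = 98.

Step 2 — fraction explained by component i = λ_i / Σ λ:
  PC1: 49/98 = 0.5
  PC2: 39/98 = 0.398
  PC3: 10/98 = 0.102

Step 3 — cumulative fraction after k components = (λ_1 + ... + λ_k) / Σ λ:
  k = 1: 49/98 = 0.5
  k = 2: (49 + 39)/98 = 88/98 = 0.898
  k = 3: (49 + 39 + 10)/98 = 98/98 = 1

Summary (fraction, with percent):

explained: PC1 0.5 (50%), PC2 0.398 (39.8%), PC3 0.102 (10.2%);  cumulative: 0.5, 0.898, 1


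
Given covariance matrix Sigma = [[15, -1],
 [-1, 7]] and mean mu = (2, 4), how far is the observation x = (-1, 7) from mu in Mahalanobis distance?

Step 1 — centre the observation: (x - mu) = (-3, 3).

Step 2 — invert Sigma. det(Sigma) = 15·7 - (-1)² = 104.
  Sigma^{-1} = (1/det) · [[d, -b], [-b, a]] = [[0.0673, 0.0096],
 [0.0096, 0.1442]].

Step 3 — form the quadratic (x - mu)^T · Sigma^{-1} · (x - mu):
  Sigma^{-1} · (x - mu) = (-0.1731, 0.4038).
  (x - mu)^T · [Sigma^{-1} · (x - mu)] = (-3)·(-0.1731) + (3)·(0.4038) = 1.7308.

Step 4 — take square root: d = √(1.7308) ≈ 1.3156.

d(x, mu) = √(1.7308) ≈ 1.3156


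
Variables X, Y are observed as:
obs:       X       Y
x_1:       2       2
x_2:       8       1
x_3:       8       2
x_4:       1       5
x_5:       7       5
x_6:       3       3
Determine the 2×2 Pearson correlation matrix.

Step 1 — column means:
  mean(X) = (2 + 8 + 8 + 1 + 7 + 3) / 6 = 29/6 = 4.8333
  mean(Y) = (2 + 1 + 2 + 5 + 5 + 3) / 6 = 18/6 = 3

Step 2 — sample variances and covariances s[i,j] = (1/(n-1)) · Σ_k (x_{k,i} - mean_i) · (x_{k,j} - mean_j), with n-1 = 5:
  s[X,X] = ((-2.8333)·(-2.8333) + (3.1667)·(3.1667) + (3.1667)·(3.1667) + (-3.8333)·(-3.8333) + (2.1667)·(2.1667) + (-1.8333)·(-1.8333)) / 5 = 50.8333/5 = 10.1667
  s[X,Y] = ((-2.8333)·(-1) + (3.1667)·(-2) + (3.1667)·(-1) + (-3.8333)·(2) + (2.1667)·(2) + (-1.8333)·(0)) / 5 = -10/5 = -2
  s[Y,Y] = ((-1)·(-1) + (-2)·(-2) + (-1)·(-1) + (2)·(2) + (2)·(2) + (0)·(0)) / 5 = 14/5 = 2.8
  Sample standard deviations s_i = √(s[i,i]):
  s(X) = √(10.1667) = 3.1885
  s(Y) = √(2.8) = 1.6733

Step 3 — r_{ij} = s_{ij} / (s_i · s_j):
  r[X,X] = 1 (diagonal).
  r[X,Y] = -2 / (3.1885 · 1.6733) = -2 / 5.3354 = -0.3749
  r[Y,Y] = 1 (diagonal).

R is symmetric with unit diagonal. Assembling:

R = [[1, -0.3749],
 [-0.3749, 1]]


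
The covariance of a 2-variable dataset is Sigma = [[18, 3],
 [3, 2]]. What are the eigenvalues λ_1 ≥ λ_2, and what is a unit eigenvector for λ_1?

Step 1 — characteristic polynomial of 2×2 Sigma:
  det(Sigma - λI) = λ² - trace · λ + det = 0.
  trace = 18 + 2 = 20, det = 18·2 - (3)² = 27.
Step 2 — discriminant:
  Δ = trace² - 4·det = 400 - 108 = 292.
Step 3 — eigenvalues:
  λ = (trace ± √Δ)/2 = (20 ± 17.088)/2,
  λ_1 = 18.544,  λ_2 = 1.456.

Step 4 — unit eigenvector for λ_1: solve (Sigma - λ_1 I)v = 0. First row:
  (18 - 18.544)·v_x + (3)·v_y = 0, i.e. (-0.544)·v_x + (3)·v_y = 0,
  so v ∝ (b, λ_1 - a) = (3, 0.544) = u.
  ||u|| = √((3)² + (0.544)²) = √(9.2959) ≈ 3.0489,
  v_1 = u/||u|| ≈ (0.984, 0.1784) (||v_1|| = 1).

λ_1 = 18.544,  λ_2 = 1.456;  v_1 ≈ (0.984, 0.1784)


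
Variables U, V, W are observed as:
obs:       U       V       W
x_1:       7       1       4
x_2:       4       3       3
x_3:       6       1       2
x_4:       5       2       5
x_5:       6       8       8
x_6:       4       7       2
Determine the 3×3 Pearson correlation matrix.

Step 1 — column means:
  mean(U) = (7 + 4 + 6 + 5 + 6 + 4) / 6 = 32/6 = 5.3333
  mean(V) = (1 + 3 + 1 + 2 + 8 + 7) / 6 = 22/6 = 3.6667
  mean(W) = (4 + 3 + 2 + 5 + 8 + 2) / 6 = 24/6 = 4

Step 2 — sample variances and covariances s[i,j] = (1/(n-1)) · Σ_k (x_{k,i} - mean_i) · (x_{k,j} - mean_j), with n-1 = 5:
  s[U,U] = ((1.6667)·(1.6667) + (-1.3333)·(-1.3333) + (0.6667)·(0.6667) + (-0.3333)·(-0.3333) + (0.6667)·(0.6667) + (-1.3333)·(-1.3333)) / 5 = 7.3333/5 = 1.4667
  s[U,V] = ((1.6667)·(-2.6667) + (-1.3333)·(-0.6667) + (0.6667)·(-2.6667) + (-0.3333)·(-1.6667) + (0.6667)·(4.3333) + (-1.3333)·(3.3333)) / 5 = -6.3333/5 = -1.2667
  s[U,W] = ((1.6667)·(0) + (-1.3333)·(-1) + (0.6667)·(-2) + (-0.3333)·(1) + (0.6667)·(4) + (-1.3333)·(-2)) / 5 = 5/5 = 1
  s[V,V] = ((-2.6667)·(-2.6667) + (-0.6667)·(-0.6667) + (-2.6667)·(-2.6667) + (-1.6667)·(-1.6667) + (4.3333)·(4.3333) + (3.3333)·(3.3333)) / 5 = 47.3333/5 = 9.4667
  s[V,W] = ((-2.6667)·(0) + (-0.6667)·(-1) + (-2.6667)·(-2) + (-1.6667)·(1) + (4.3333)·(4) + (3.3333)·(-2)) / 5 = 15/5 = 3
  s[W,W] = ((0)·(0) + (-1)·(-1) + (-2)·(-2) + (1)·(1) + (4)·(4) + (-2)·(-2)) / 5 = 26/5 = 5.2
  Sample standard deviations s_i = √(s[i,i]):
  s(U) = √(1.4667) = 1.2111
  s(V) = √(9.4667) = 3.0768
  s(W) = √(5.2) = 2.2804

Step 3 — r_{ij} = s_{ij} / (s_i · s_j):
  r[U,U] = 1 (diagonal).
  r[U,V] = -1.2667 / (1.2111 · 3.0768) = -1.2667 / 3.7262 = -0.3399
  r[U,W] = 1 / (1.2111 · 2.2804) = 1 / 2.7616 = 0.3621
  r[V,V] = 1 (diagonal).
  r[V,W] = 3 / (3.0768 · 2.2804) = 3 / 7.0162 = 0.4276
  r[W,W] = 1 (diagonal).

R is symmetric with unit diagonal. Assembling:

R = [[1, -0.3399, 0.3621],
 [-0.3399, 1, 0.4276],
 [0.3621, 0.4276, 1]]


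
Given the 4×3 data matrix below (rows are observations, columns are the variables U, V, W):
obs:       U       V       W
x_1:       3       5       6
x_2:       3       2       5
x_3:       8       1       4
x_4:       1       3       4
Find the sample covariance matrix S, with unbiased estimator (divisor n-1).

Step 1 — column means:
  mean(U) = (3 + 3 + 8 + 1) / 4 = 15/4 = 3.75
  mean(V) = (5 + 2 + 1 + 3) / 4 = 11/4 = 2.75
  mean(W) = (6 + 5 + 4 + 4) / 4 = 19/4 = 4.75

Step 2 — sample covariance S[i,j] = (1/(n-1)) · Σ_k (x_{k,i} - mean_i) · (x_{k,j} - mean_j), with n-1 = 3.
  S[U,U] = ((-0.75)·(-0.75) + (-0.75)·(-0.75) + (4.25)·(4.25) + (-2.75)·(-2.75)) / 3 = 26.75/3 = 8.9167
  S[U,V] = ((-0.75)·(2.25) + (-0.75)·(-0.75) + (4.25)·(-1.75) + (-2.75)·(0.25)) / 3 = -9.25/3 = -3.0833
  S[U,W] = ((-0.75)·(1.25) + (-0.75)·(0.25) + (4.25)·(-0.75) + (-2.75)·(-0.75)) / 3 = -2.25/3 = -0.75
  S[V,V] = ((2.25)·(2.25) + (-0.75)·(-0.75) + (-1.75)·(-1.75) + (0.25)·(0.25)) / 3 = 8.75/3 = 2.9167
  S[V,W] = ((2.25)·(1.25) + (-0.75)·(0.25) + (-1.75)·(-0.75) + (0.25)·(-0.75)) / 3 = 3.75/3 = 1.25
  S[W,W] = ((1.25)·(1.25) + (0.25)·(0.25) + (-0.75)·(-0.75) + (-0.75)·(-0.75)) / 3 = 2.75/3 = 0.9167

S is symmetric (S[j,i] = S[i,j]). Assembling:

S = [[8.9167, -3.0833, -0.75],
 [-3.0833, 2.9167, 1.25],
 [-0.75, 1.25, 0.9167]]


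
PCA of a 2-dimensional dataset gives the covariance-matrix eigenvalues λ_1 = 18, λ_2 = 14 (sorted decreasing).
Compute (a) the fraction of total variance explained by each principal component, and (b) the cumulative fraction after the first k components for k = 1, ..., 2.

Step 1 — total variance = trace(Sigma) = Σ λ_i = 18 + 14 = 32.

Step 2 — fraction explained by component i = λ_i / Σ λ:
  PC1: 18/32 = 0.5625
  PC2: 14/32 = 0.4375

Step 3 — cumulative fraction after k components = (λ_1 + ... + λ_k) / Σ λ:
  k = 1: 18/32 = 0.5625
  k = 2: (18 + 14)/32 = 32/32 = 1

Summary (fraction, with percent):

explained: PC1 0.5625 (56.25%), PC2 0.4375 (43.75%);  cumulative: 0.5625, 1


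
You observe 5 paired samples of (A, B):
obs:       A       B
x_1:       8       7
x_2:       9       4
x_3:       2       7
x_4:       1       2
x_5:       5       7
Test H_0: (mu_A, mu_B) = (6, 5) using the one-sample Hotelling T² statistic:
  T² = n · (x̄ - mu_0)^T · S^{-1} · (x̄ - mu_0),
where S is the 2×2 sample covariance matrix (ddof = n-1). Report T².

Step 1 — sample mean vector:
  mean(A) = (8 + 9 + 2 + 1 + 5) / 5 = 25/5 = 5
  mean(B) = (7 + 4 + 7 + 2 + 7) / 5 = 27/5 = 5.4
  x̄ = (5, 5.4),  deviation x̄ - mu_0 = (5, 5.4) - (6, 5) = (-1, 0.4).

Step 2 — sample covariance matrix, S[i,j] = (1/(n-1)) · Σ_k (x_{k,i} - mean_i) · (x_{k,j} - mean_j), divisor n-1 = 4:
  S[A,A] = ((3)·(3) + (4)·(4) + (-3)·(-3) + (-4)·(-4) + (0)·(0)) / 4 = 50/4 = 12.5
  S[A,B] = ((3)·(1.6) + (4)·(-1.4) + (-3)·(1.6) + (-4)·(-3.4) + (0)·(1.6)) / 4 = 8/4 = 2
  S[B,B] = ((1.6)·(1.6) + (-1.4)·(-1.4) + (1.6)·(1.6) + (-3.4)·(-3.4) + (1.6)·(1.6)) / 4 = 21.2/4 = 5.3
  S = [[12.5, 2],
 [2, 5.3]].

Step 3 — invert S. det(S) = 12.5·5.3 - (2)² = 62.25.
  S^{-1} = (1/det) · [[d, -b], [-b, a]] = [[0.0851, -0.0321],
 [-0.0321, 0.2008]].

Step 4 — quadratic form (x̄ - mu_0)^T · S^{-1} · (x̄ - mu_0):
  S^{-1} · (x̄ - mu_0) = (-0.098, 0.1124),
  (x̄ - mu_0)^T · [...] = (-1)·(-0.098) + (0.4)·(0.1124) = 0.143.

Step 5 — scale by n: T² = 5 · 0.143 = 0.7149.

T² ≈ 0.7149


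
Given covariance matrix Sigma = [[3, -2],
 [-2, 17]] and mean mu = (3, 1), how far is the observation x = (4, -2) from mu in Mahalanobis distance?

Step 1 — centre the observation: (x - mu) = (1, -3).

Step 2 — invert Sigma. det(Sigma) = 3·17 - (-2)² = 47.
  Sigma^{-1} = (1/det) · [[d, -b], [-b, a]] = [[0.3617, 0.0426],
 [0.0426, 0.0638]].

Step 3 — form the quadratic (x - mu)^T · Sigma^{-1} · (x - mu):
  Sigma^{-1} · (x - mu) = (0.234, -0.1489).
  (x - mu)^T · [Sigma^{-1} · (x - mu)] = (1)·(0.234) + (-3)·(-0.1489) = 0.6809.

Step 4 — take square root: d = √(0.6809) ≈ 0.8251.

d(x, mu) = √(0.6809) ≈ 0.8251


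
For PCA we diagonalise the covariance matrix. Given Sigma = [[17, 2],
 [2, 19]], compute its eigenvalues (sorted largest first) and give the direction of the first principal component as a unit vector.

Step 1 — characteristic polynomial of 2×2 Sigma:
  det(Sigma - λI) = λ² - trace · λ + det = 0.
  trace = 17 + 19 = 36, det = 17·19 - (2)² = 319.
Step 2 — discriminant:
  Δ = trace² - 4·det = 1296 - 1276 = 20.
Step 3 — eigenvalues:
  λ = (trace ± √Δ)/2 = (36 ± 4.4721)/2,
  λ_1 = 20.2361,  λ_2 = 15.7639.

Step 4 — unit eigenvector for λ_1: solve (Sigma - λ_1 I)v = 0. First row:
  (17 - 20.2361)·v_x + (2)·v_y = 0, i.e. (-3.2361)·v_x + (2)·v_y = 0,
  so v ∝ (b, λ_1 - a) = (2, 3.2361) = u.
  ||u|| = √((2)² + (3.2361)²) = √(14.4721) ≈ 3.8042,
  v_1 = u/||u|| ≈ (0.5257, 0.8507) (||v_1|| = 1).

λ_1 = 20.2361,  λ_2 = 15.7639;  v_1 ≈ (0.5257, 0.8507)


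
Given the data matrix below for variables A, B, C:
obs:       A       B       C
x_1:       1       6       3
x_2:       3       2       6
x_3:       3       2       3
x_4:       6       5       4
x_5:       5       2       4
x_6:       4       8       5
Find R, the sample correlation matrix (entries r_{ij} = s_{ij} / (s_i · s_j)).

Step 1 — column means:
  mean(A) = (1 + 3 + 3 + 6 + 5 + 4) / 6 = 22/6 = 3.6667
  mean(B) = (6 + 2 + 2 + 5 + 2 + 8) / 6 = 25/6 = 4.1667
  mean(C) = (3 + 6 + 3 + 4 + 4 + 5) / 6 = 25/6 = 4.1667

Step 2 — sample variances and covariances s[i,j] = (1/(n-1)) · Σ_k (x_{k,i} - mean_i) · (x_{k,j} - mean_j), with n-1 = 5:
  s[A,A] = ((-2.6667)·(-2.6667) + (-0.6667)·(-0.6667) + (-0.6667)·(-0.6667) + (2.3333)·(2.3333) + (1.3333)·(1.3333) + (0.3333)·(0.3333)) / 5 = 15.3333/5 = 3.0667
  s[A,B] = ((-2.6667)·(1.8333) + (-0.6667)·(-2.1667) + (-0.6667)·(-2.1667) + (2.3333)·(0.8333) + (1.3333)·(-2.1667) + (0.3333)·(3.8333)) / 5 = -1.6667/5 = -0.3333
  s[A,C] = ((-2.6667)·(-1.1667) + (-0.6667)·(1.8333) + (-0.6667)·(-1.1667) + (2.3333)·(-0.1667) + (1.3333)·(-0.1667) + (0.3333)·(0.8333)) / 5 = 2.3333/5 = 0.4667
  s[B,B] = ((1.8333)·(1.8333) + (-2.1667)·(-2.1667) + (-2.1667)·(-2.1667) + (0.8333)·(0.8333) + (-2.1667)·(-2.1667) + (3.8333)·(3.8333)) / 5 = 32.8333/5 = 6.5667
  s[B,C] = ((1.8333)·(-1.1667) + (-2.1667)·(1.8333) + (-2.1667)·(-1.1667) + (0.8333)·(-0.1667) + (-2.1667)·(-0.1667) + (3.8333)·(0.8333)) / 5 = -0.1667/5 = -0.0333
  s[C,C] = ((-1.1667)·(-1.1667) + (1.8333)·(1.8333) + (-1.1667)·(-1.1667) + (-0.1667)·(-0.1667) + (-0.1667)·(-0.1667) + (0.8333)·(0.8333)) / 5 = 6.8333/5 = 1.3667
  Sample standard deviations s_i = √(s[i,i]):
  s(A) = √(3.0667) = 1.7512
  s(B) = √(6.5667) = 2.5626
  s(C) = √(1.3667) = 1.169

Step 3 — r_{ij} = s_{ij} / (s_i · s_j):
  r[A,A] = 1 (diagonal).
  r[A,B] = -0.3333 / (1.7512 · 2.5626) = -0.3333 / 4.4875 = -0.0743
  r[A,C] = 0.4667 / (1.7512 · 1.169) = 0.4667 / 2.0472 = 0.228
  r[B,B] = 1 (diagonal).
  r[B,C] = -0.0333 / (2.5626 · 1.169) = -0.0333 / 2.9957 = -0.0111
  r[C,C] = 1 (diagonal).

R is symmetric with unit diagonal. Assembling:

R = [[1, -0.0743, 0.228],
 [-0.0743, 1, -0.0111],
 [0.228, -0.0111, 1]]


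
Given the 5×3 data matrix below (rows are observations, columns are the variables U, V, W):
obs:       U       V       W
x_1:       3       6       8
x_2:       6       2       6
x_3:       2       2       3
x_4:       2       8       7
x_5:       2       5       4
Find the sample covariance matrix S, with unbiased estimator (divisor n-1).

Step 1 — column means:
  mean(U) = (3 + 6 + 2 + 2 + 2) / 5 = 15/5 = 3
  mean(V) = (6 + 2 + 2 + 8 + 5) / 5 = 23/5 = 4.6
  mean(W) = (8 + 6 + 3 + 7 + 4) / 5 = 28/5 = 5.6

Step 2 — sample covariance S[i,j] = (1/(n-1)) · Σ_k (x_{k,i} - mean_i) · (x_{k,j} - mean_j), with n-1 = 4.
  S[U,U] = ((0)·(0) + (3)·(3) + (-1)·(-1) + (-1)·(-1) + (-1)·(-1)) / 4 = 12/4 = 3
  S[U,V] = ((0)·(1.4) + (3)·(-2.6) + (-1)·(-2.6) + (-1)·(3.4) + (-1)·(0.4)) / 4 = -9/4 = -2.25
  S[U,W] = ((0)·(2.4) + (3)·(0.4) + (-1)·(-2.6) + (-1)·(1.4) + (-1)·(-1.6)) / 4 = 4/4 = 1
  S[V,V] = ((1.4)·(1.4) + (-2.6)·(-2.6) + (-2.6)·(-2.6) + (3.4)·(3.4) + (0.4)·(0.4)) / 4 = 27.2/4 = 6.8
  S[V,W] = ((1.4)·(2.4) + (-2.6)·(0.4) + (-2.6)·(-2.6) + (3.4)·(1.4) + (0.4)·(-1.6)) / 4 = 13.2/4 = 3.3
  S[W,W] = ((2.4)·(2.4) + (0.4)·(0.4) + (-2.6)·(-2.6) + (1.4)·(1.4) + (-1.6)·(-1.6)) / 4 = 17.2/4 = 4.3

S is symmetric (S[j,i] = S[i,j]). Assembling:

S = [[3, -2.25, 1],
 [-2.25, 6.8, 3.3],
 [1, 3.3, 4.3]]


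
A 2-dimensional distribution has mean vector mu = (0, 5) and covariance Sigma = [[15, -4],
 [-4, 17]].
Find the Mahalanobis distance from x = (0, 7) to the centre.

Step 1 — centre the observation: (x - mu) = (0, 2).

Step 2 — invert Sigma. det(Sigma) = 15·17 - (-4)² = 239.
  Sigma^{-1} = (1/det) · [[d, -b], [-b, a]] = [[0.0711, 0.0167],
 [0.0167, 0.0628]].

Step 3 — form the quadratic (x - mu)^T · Sigma^{-1} · (x - mu):
  Sigma^{-1} · (x - mu) = (0.0335, 0.1255).
  (x - mu)^T · [Sigma^{-1} · (x - mu)] = (0)·(0.0335) + (2)·(0.1255) = 0.251.

Step 4 — take square root: d = √(0.251) ≈ 0.501.

d(x, mu) = √(0.251) ≈ 0.501


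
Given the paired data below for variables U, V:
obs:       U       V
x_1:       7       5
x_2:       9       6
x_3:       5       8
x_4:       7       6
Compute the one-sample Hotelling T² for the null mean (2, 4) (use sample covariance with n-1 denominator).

Step 1 — sample mean vector:
  mean(U) = (7 + 9 + 5 + 7) / 4 = 28/4 = 7
  mean(V) = (5 + 6 + 8 + 6) / 4 = 25/4 = 6.25
  x̄ = (7, 6.25),  deviation x̄ - mu_0 = (7, 6.25) - (2, 4) = (5, 2.25).

Step 2 — sample covariance matrix, S[i,j] = (1/(n-1)) · Σ_k (x_{k,i} - mean_i) · (x_{k,j} - mean_j), divisor n-1 = 3:
  S[U,U] = ((0)·(0) + (2)·(2) + (-2)·(-2) + (0)·(0)) / 3 = 8/3 = 2.6667
  S[U,V] = ((0)·(-1.25) + (2)·(-0.25) + (-2)·(1.75) + (0)·(-0.25)) / 3 = -4/3 = -1.3333
  S[V,V] = ((-1.25)·(-1.25) + (-0.25)·(-0.25) + (1.75)·(1.75) + (-0.25)·(-0.25)) / 3 = 4.75/3 = 1.5833
  S = [[2.6667, -1.3333],
 [-1.3333, 1.5833]].

Step 3 — invert S. det(S) = 2.6667·1.5833 - (-1.3333)² = 2.4444.
  S^{-1} = (1/det) · [[d, -b], [-b, a]] = [[0.6477, 0.5455],
 [0.5455, 1.0909]].

Step 4 — quadratic form (x̄ - mu_0)^T · S^{-1} · (x̄ - mu_0):
  S^{-1} · (x̄ - mu_0) = (4.4659, 5.1818),
  (x̄ - mu_0)^T · [...] = (5)·(4.4659) + (2.25)·(5.1818) = 33.9886.

Step 5 — scale by n: T² = 4 · 33.9886 = 135.9545.

T² ≈ 135.9545


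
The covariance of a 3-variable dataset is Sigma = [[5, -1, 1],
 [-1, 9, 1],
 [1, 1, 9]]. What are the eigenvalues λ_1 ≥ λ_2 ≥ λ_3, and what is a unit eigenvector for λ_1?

Step 1 — characteristic polynomial p(λ) = det(λI - Sigma) = λ³ - tr·λ² + c_1·λ - det, where tr = trace, c_1 = sum of the principal 2×2 minors, det = det(Sigma):
  tr = 5 + 9 + 9 = 23,
  c_1 = (5·9 - (-1)²) + (5·9 - (1)²) + (9·9 - (1)²) = 44 + 44 + 80 = 168,
  det = 5·(9·9 - (1)²) - (-1)·((-1)·9 - (1)·(1)) + (1)·((-1)·(1) - 9·(1)) = 5·(80) - (-1)·(-10) + (1)·(-10) = 380.
  So p(λ) = λ³ - 23λ² + 168λ - 380.
Step 2 — look for an integer root (rational root theorem: any rational root is an integer divisor of 380). Testing λ = 10:
  p(10) = 1000 - 2300 + 1680 - 380 = 0  ✓
  Dividing out (λ - 10): p(λ) = (λ - 10)(λ² - 13λ + 38).
Step 3 — remaining eigenvalues from the quadratic λ² - 13λ + 38 = 0:
  Δ = 13² - 4·38 = 169 - 152 = 17,  λ = (13 ± √17)/2 = (13 ± 4.1231)/2 ≈ 8.5616 or 4.4384.
  Sorted: λ_1 = 10,  λ_2 = 8.5616,  λ_3 = 4.4384  (check: sum = 23 = tr ✓).

Step 4 — unit eigenvector for λ_1 = 10: v spans the null space of (Sigma - λ_1 I), whose rows are
  r_1 = (-5, -1, 1),  r_2 = (-1, -1, 1),  r_3 = (1, 1, -1).
  v is orthogonal to every row, so take v ∝ r_1 × r_2 = ((-1)·(1) - (1)·(-1), (1)·(-1) - (-5)·(1), (-5)·(-1) - (-1)·(-1)) = (0, 4, 4).
  Rescale (divide by 4): u = (0, 1, 1).
  ||u|| = √((0)² + (1)² + (1)²) = √(2) ≈ 1.4142,  v_1 = u/||u|| ≈ (0, 0.7071, 0.7071) (||v_1|| = 1).

λ_1 = 10,  λ_2 = 8.5616,  λ_3 = 4.4384;  v_1 ≈ (0, 0.7071, 0.7071)


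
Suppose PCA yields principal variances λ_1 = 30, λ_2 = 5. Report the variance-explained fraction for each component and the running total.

Step 1 — total variance = trace(Sigma) = Σ λ_i = 30 + 5 = 35.

Step 2 — fraction explained by component i = λ_i / Σ λ:
  PC1: 30/35 = 0.8571
  PC2: 5/35 = 0.1429

Step 3 — cumulative fraction after k components = (λ_1 + ... + λ_k) / Σ λ:
  k = 1: 30/35 = 0.8571
  k = 2: (30 + 5)/35 = 35/35 = 1

Summary (fraction, with percent):

explained: PC1 0.8571 (85.71%), PC2 0.1429 (14.29%);  cumulative: 0.8571, 1


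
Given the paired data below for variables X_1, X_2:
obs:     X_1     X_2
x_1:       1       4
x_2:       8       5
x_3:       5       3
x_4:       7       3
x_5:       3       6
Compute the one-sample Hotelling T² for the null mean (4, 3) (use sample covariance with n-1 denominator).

Step 1 — sample mean vector:
  mean(X_1) = (1 + 8 + 5 + 7 + 3) / 5 = 24/5 = 4.8
  mean(X_2) = (4 + 5 + 3 + 3 + 6) / 5 = 21/5 = 4.2
  x̄ = (4.8, 4.2),  deviation x̄ - mu_0 = (4.8, 4.2) - (4, 3) = (0.8, 1.2).

Step 2 — sample covariance matrix, S[i,j] = (1/(n-1)) · Σ_k (x_{k,i} - mean_i) · (x_{k,j} - mean_j), divisor n-1 = 4:
  S[X_1,X_1] = ((-3.8)·(-3.8) + (3.2)·(3.2) + (0.2)·(0.2) + (2.2)·(2.2) + (-1.8)·(-1.8)) / 4 = 32.8/4 = 8.2
  S[X_1,X_2] = ((-3.8)·(-0.2) + (3.2)·(0.8) + (0.2)·(-1.2) + (2.2)·(-1.2) + (-1.8)·(1.8)) / 4 = -2.8/4 = -0.7
  S[X_2,X_2] = ((-0.2)·(-0.2) + (0.8)·(0.8) + (-1.2)·(-1.2) + (-1.2)·(-1.2) + (1.8)·(1.8)) / 4 = 6.8/4 = 1.7
  S = [[8.2, -0.7],
 [-0.7, 1.7]].

Step 3 — invert S. det(S) = 8.2·1.7 - (-0.7)² = 13.45.
  S^{-1} = (1/det) · [[d, -b], [-b, a]] = [[0.1264, 0.052],
 [0.052, 0.6097]].

Step 4 — quadratic form (x̄ - mu_0)^T · S^{-1} · (x̄ - mu_0):
  S^{-1} · (x̄ - mu_0) = (0.1636, 0.7732),
  (x̄ - mu_0)^T · [...] = (0.8)·(0.1636) + (1.2)·(0.7732) = 1.0587.

Step 5 — scale by n: T² = 5 · 1.0587 = 5.2937.

T² ≈ 5.2937


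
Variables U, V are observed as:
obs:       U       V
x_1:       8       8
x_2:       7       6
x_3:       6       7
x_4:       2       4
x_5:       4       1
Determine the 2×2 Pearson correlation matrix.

Step 1 — column means:
  mean(U) = (8 + 7 + 6 + 2 + 4) / 5 = 27/5 = 5.4
  mean(V) = (8 + 6 + 7 + 4 + 1) / 5 = 26/5 = 5.2

Step 2 — sample variances and covariances s[i,j] = (1/(n-1)) · Σ_k (x_{k,i} - mean_i) · (x_{k,j} - mean_j), with n-1 = 4:
  s[U,U] = ((2.6)·(2.6) + (1.6)·(1.6) + (0.6)·(0.6) + (-3.4)·(-3.4) + (-1.4)·(-1.4)) / 4 = 23.2/4 = 5.8
  s[U,V] = ((2.6)·(2.8) + (1.6)·(0.8) + (0.6)·(1.8) + (-3.4)·(-1.2) + (-1.4)·(-4.2)) / 4 = 19.6/4 = 4.9
  s[V,V] = ((2.8)·(2.8) + (0.8)·(0.8) + (1.8)·(1.8) + (-1.2)·(-1.2) + (-4.2)·(-4.2)) / 4 = 30.8/4 = 7.7
  Sample standard deviations s_i = √(s[i,i]):
  s(U) = √(5.8) = 2.4083
  s(V) = √(7.7) = 2.7749

Step 3 — r_{ij} = s_{ij} / (s_i · s_j):
  r[U,U] = 1 (diagonal).
  r[U,V] = 4.9 / (2.4083 · 2.7749) = 4.9 / 6.6828 = 0.7332
  r[V,V] = 1 (diagonal).

R is symmetric with unit diagonal. Assembling:

R = [[1, 0.7332],
 [0.7332, 1]]


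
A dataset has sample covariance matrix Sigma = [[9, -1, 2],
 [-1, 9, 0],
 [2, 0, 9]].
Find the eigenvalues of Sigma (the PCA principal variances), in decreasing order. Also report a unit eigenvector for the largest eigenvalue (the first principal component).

Step 1 — characteristic polynomial p(λ) = det(λI - Sigma) = λ³ - tr·λ² + c_1·λ - det, where tr = trace, c_1 = sum of the principal 2×2 minors, det = det(Sigma):
  tr = 9 + 9 + 9 = 27,
  c_1 = (9·9 - (-1)²) + (9·9 - (2)²) + (9·9 - (0)²) = 80 + 77 + 81 = 238,
  det = 9·(9·9 - (0)²) - (-1)·((-1)·9 - (0)·(2)) + (2)·((-1)·(0) - 9·(2)) = 9·(81) - (-1)·(-9) + (2)·(-18) = 684.
  So p(λ) = λ³ - 27λ² + 238λ - 684.
Step 2 — look for an integer root (rational root theorem: any rational root is an integer divisor of 684). Testing λ = 9:
  p(9) = 729 - 2187 + 2142 - 684 = 0  ✓
  Dividing out (λ - 9): p(λ) = (λ - 9)(λ² - 18λ + 76).
Step 3 — remaining eigenvalues from the quadratic λ² - 18λ + 76 = 0:
  Δ = 18² - 4·76 = 324 - 304 = 20,  λ = (18 ± √20)/2 = (18 ± 4.4721)/2 ≈ 11.2361 or 6.7639.
  Sorted: λ_1 = 11.2361,  λ_2 = 9,  λ_3 = 6.7639  (check: sum = 27 = tr ✓).

Step 4 — unit eigenvector for λ_1 ≈ 11.2361: v spans the null space of (Sigma - λ_1 I), whose rows are
  r_1 = (-2.2361, -1, 2),  r_2 = (-1, -2.2361, 0),  r_3 = (2, 0, -2.2361).
  v is orthogonal to every row, so take v ∝ r_1 × r_2 = ((-1)·(0) - (2)·(-2.2361), (2)·(-1) - (-2.2361)·(0), (-2.2361)·(-2.2361) - (-1)·(-1)) ≈ (4.4721, -2, 4).
  Let u = (4.4721, -2, 4).
  ||u|| = √((4.4721)² + (-2)² + (4)²) = √(40) ≈ 6.3246,  v_1 = u/||u|| ≈ (0.7071, -0.3162, 0.6325) (||v_1|| = 1).

λ_1 = 11.2361,  λ_2 = 9,  λ_3 = 6.7639;  v_1 ≈ (0.7071, -0.3162, 0.6325)


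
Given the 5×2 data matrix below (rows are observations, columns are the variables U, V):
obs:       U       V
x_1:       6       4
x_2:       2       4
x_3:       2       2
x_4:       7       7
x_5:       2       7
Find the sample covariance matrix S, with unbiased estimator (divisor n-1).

Step 1 — column means:
  mean(U) = (6 + 2 + 2 + 7 + 2) / 5 = 19/5 = 3.8
  mean(V) = (4 + 4 + 2 + 7 + 7) / 5 = 24/5 = 4.8

Step 2 — sample covariance S[i,j] = (1/(n-1)) · Σ_k (x_{k,i} - mean_i) · (x_{k,j} - mean_j), with n-1 = 4.
  S[U,U] = ((2.2)·(2.2) + (-1.8)·(-1.8) + (-1.8)·(-1.8) + (3.2)·(3.2) + (-1.8)·(-1.8)) / 4 = 24.8/4 = 6.2
  S[U,V] = ((2.2)·(-0.8) + (-1.8)·(-0.8) + (-1.8)·(-2.8) + (3.2)·(2.2) + (-1.8)·(2.2)) / 4 = 7.8/4 = 1.95
  S[V,V] = ((-0.8)·(-0.8) + (-0.8)·(-0.8) + (-2.8)·(-2.8) + (2.2)·(2.2) + (2.2)·(2.2)) / 4 = 18.8/4 = 4.7

S is symmetric (S[j,i] = S[i,j]). Assembling:

S = [[6.2, 1.95],
 [1.95, 4.7]]


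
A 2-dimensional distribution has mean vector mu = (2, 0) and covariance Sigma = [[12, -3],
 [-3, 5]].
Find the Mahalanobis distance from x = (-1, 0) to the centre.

Step 1 — centre the observation: (x - mu) = (-3, 0).

Step 2 — invert Sigma. det(Sigma) = 12·5 - (-3)² = 51.
  Sigma^{-1} = (1/det) · [[d, -b], [-b, a]] = [[0.098, 0.0588],
 [0.0588, 0.2353]].

Step 3 — form the quadratic (x - mu)^T · Sigma^{-1} · (x - mu):
  Sigma^{-1} · (x - mu) = (-0.2941, -0.1765).
  (x - mu)^T · [Sigma^{-1} · (x - mu)] = (-3)·(-0.2941) + (0)·(-0.1765) = 0.8824.

Step 4 — take square root: d = √(0.8824) ≈ 0.9393.

d(x, mu) = √(0.8824) ≈ 0.9393


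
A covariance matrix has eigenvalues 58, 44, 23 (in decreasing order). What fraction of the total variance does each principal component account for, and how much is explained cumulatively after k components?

Step 1 — total variance = trace(Sigma) = Σ λ_i = 58 + 44 + 23 = 125.

Step 2 — fraction explained by component i = λ_i / Σ λ:
  PC1: 58/125 = 0.464
  PC2: 44/125 = 0.352
  PC3: 23/125 = 0.184

Step 3 — cumulative fraction after k components = (λ_1 + ... + λ_k) / Σ λ:
  k = 1: 58/125 = 0.464
  k = 2: (58 + 44)/125 = 102/125 = 0.816
  k = 3: (58 + 44 + 23)/125 = 125/125 = 1

Summary (fraction, with percent):

explained: PC1 0.464 (46.4%), PC2 0.352 (35.2%), PC3 0.184 (18.4%);  cumulative: 0.464, 0.816, 1


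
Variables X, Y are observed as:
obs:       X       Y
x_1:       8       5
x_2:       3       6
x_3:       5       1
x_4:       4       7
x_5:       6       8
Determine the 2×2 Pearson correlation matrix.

Step 1 — column means:
  mean(X) = (8 + 3 + 5 + 4 + 6) / 5 = 26/5 = 5.2
  mean(Y) = (5 + 6 + 1 + 7 + 8) / 5 = 27/5 = 5.4

Step 2 — sample variances and covariances s[i,j] = (1/(n-1)) · Σ_k (x_{k,i} - mean_i) · (x_{k,j} - mean_j), with n-1 = 4:
  s[X,X] = ((2.8)·(2.8) + (-2.2)·(-2.2) + (-0.2)·(-0.2) + (-1.2)·(-1.2) + (0.8)·(0.8)) / 4 = 14.8/4 = 3.7
  s[X,Y] = ((2.8)·(-0.4) + (-2.2)·(0.6) + (-0.2)·(-4.4) + (-1.2)·(1.6) + (0.8)·(2.6)) / 4 = -1.4/4 = -0.35
  s[Y,Y] = ((-0.4)·(-0.4) + (0.6)·(0.6) + (-4.4)·(-4.4) + (1.6)·(1.6) + (2.6)·(2.6)) / 4 = 29.2/4 = 7.3
  Sample standard deviations s_i = √(s[i,i]):
  s(X) = √(3.7) = 1.9235
  s(Y) = √(7.3) = 2.7019

Step 3 — r_{ij} = s_{ij} / (s_i · s_j):
  r[X,X] = 1 (diagonal).
  r[X,Y] = -0.35 / (1.9235 · 2.7019) = -0.35 / 5.1971 = -0.0673
  r[Y,Y] = 1 (diagonal).

R is symmetric with unit diagonal. Assembling:

R = [[1, -0.0673],
 [-0.0673, 1]]


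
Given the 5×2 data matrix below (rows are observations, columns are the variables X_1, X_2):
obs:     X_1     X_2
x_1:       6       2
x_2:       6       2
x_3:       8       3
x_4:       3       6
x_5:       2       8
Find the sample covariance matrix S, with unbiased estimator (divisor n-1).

Step 1 — column means:
  mean(X_1) = (6 + 6 + 8 + 3 + 2) / 5 = 25/5 = 5
  mean(X_2) = (2 + 2 + 3 + 6 + 8) / 5 = 21/5 = 4.2

Step 2 — sample covariance S[i,j] = (1/(n-1)) · Σ_k (x_{k,i} - mean_i) · (x_{k,j} - mean_j), with n-1 = 4.
  S[X_1,X_1] = ((1)·(1) + (1)·(1) + (3)·(3) + (-2)·(-2) + (-3)·(-3)) / 4 = 24/4 = 6
  S[X_1,X_2] = ((1)·(-2.2) + (1)·(-2.2) + (3)·(-1.2) + (-2)·(1.8) + (-3)·(3.8)) / 4 = -23/4 = -5.75
  S[X_2,X_2] = ((-2.2)·(-2.2) + (-2.2)·(-2.2) + (-1.2)·(-1.2) + (1.8)·(1.8) + (3.8)·(3.8)) / 4 = 28.8/4 = 7.2

S is symmetric (S[j,i] = S[i,j]). Assembling:

S = [[6, -5.75],
 [-5.75, 7.2]]


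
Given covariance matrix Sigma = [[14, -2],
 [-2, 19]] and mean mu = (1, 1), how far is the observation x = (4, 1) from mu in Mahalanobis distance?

Step 1 — centre the observation: (x - mu) = (3, 0).

Step 2 — invert Sigma. det(Sigma) = 14·19 - (-2)² = 262.
  Sigma^{-1} = (1/det) · [[d, -b], [-b, a]] = [[0.0725, 0.0076],
 [0.0076, 0.0534]].

Step 3 — form the quadratic (x - mu)^T · Sigma^{-1} · (x - mu):
  Sigma^{-1} · (x - mu) = (0.2176, 0.0229).
  (x - mu)^T · [Sigma^{-1} · (x - mu)] = (3)·(0.2176) + (0)·(0.0229) = 0.6527.

Step 4 — take square root: d = √(0.6527) ≈ 0.8079.

d(x, mu) = √(0.6527) ≈ 0.8079


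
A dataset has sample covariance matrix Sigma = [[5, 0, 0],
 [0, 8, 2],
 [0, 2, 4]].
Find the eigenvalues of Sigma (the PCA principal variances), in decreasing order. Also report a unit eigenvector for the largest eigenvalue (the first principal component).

Step 1 — characteristic polynomial p(λ) = det(λI - Sigma) = λ³ - tr·λ² + c_1·λ - det, where tr = trace, c_1 = sum of the principal 2×2 minors, det = det(Sigma):
  tr = 5 + 8 + 4 = 17,
  c_1 = (5·8 - (0)²) + (5·4 - (0)²) + (8·4 - (2)²) = 40 + 20 + 28 = 88,
  det = 5·(8·4 - (2)²) - (0)·((0)·4 - (2)·(0)) + (0)·((0)·(2) - 8·(0)) = 5·(28) - (0)·(0) + (0)·(0) = 140.
  So p(λ) = λ³ - 17λ² + 88λ - 140.
Step 2 — look for an integer root (rational root theorem: any rational root is an integer divisor of 140). Testing λ = 5:
  p(5) = 125 - 425 + 440 - 140 = 0  ✓
  Dividing out (λ - 5): p(λ) = (λ - 5)(λ² - 12λ + 28).
Step 3 — remaining eigenvalues from the quadratic λ² - 12λ + 28 = 0:
  Δ = 12² - 4·28 = 144 - 112 = 32,  λ = (12 ± √32)/2 = (12 ± 5.6569)/2 ≈ 8.8284 or 3.1716.
  Sorted: λ_1 = 8.8284,  λ_2 = 5,  λ_3 = 3.1716  (check: sum = 17 = tr ✓).

Step 4 — unit eigenvector for λ_1 ≈ 8.8284: v spans the null space of (Sigma - λ_1 I), whose rows are
  r_1 = (-3.8284, 0, 0),  r_2 = (0, -0.8284, 2),  r_3 = (0, 2, -4.8284).
  v is orthogonal to every row, so take v ∝ r_1 × r_2 = ((0)·(2) - (0)·(-0.8284), (0)·(0) - (-3.8284)·(2), (-3.8284)·(-0.8284) - (0)·(0)) ≈ (0, 7.6569, 3.1716).
  Let u = (0, 7.6569, 3.1716).
  ||u|| = √((0)² + (7.6569)² + (3.1716)²) = √(68.6863) ≈ 8.2877,  v_1 = u/||u|| ≈ (0, 0.9239, 0.3827) (||v_1|| = 1).

λ_1 = 8.8284,  λ_2 = 5,  λ_3 = 3.1716;  v_1 ≈ (0, 0.9239, 0.3827)


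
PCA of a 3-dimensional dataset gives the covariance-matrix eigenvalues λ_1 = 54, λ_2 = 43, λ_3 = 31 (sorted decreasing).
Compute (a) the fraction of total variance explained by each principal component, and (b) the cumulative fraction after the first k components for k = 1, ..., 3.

Step 1 — total variance = trace(Sigma) = Σ λ_i = 54 + 43 + 31 = 128.

Step 2 — fraction explained by component i = λ_i / Σ λ:
  PC1: 54/128 = 0.4219
  PC2: 43/128 = 0.3359
  PC3: 31/128 = 0.2422

Step 3 — cumulative fraction after k components = (λ_1 + ... + λ_k) / Σ λ:
  k = 1: 54/128 = 0.4219
  k = 2: (54 + 43)/128 = 97/128 = 0.7578
  k = 3: (54 + 43 + 31)/128 = 128/128 = 1

Summary (fraction, with percent):

explained: PC1 0.4219 (42.19%), PC2 0.3359 (33.59%), PC3 0.2422 (24.22%);  cumulative: 0.4219, 0.7578, 1


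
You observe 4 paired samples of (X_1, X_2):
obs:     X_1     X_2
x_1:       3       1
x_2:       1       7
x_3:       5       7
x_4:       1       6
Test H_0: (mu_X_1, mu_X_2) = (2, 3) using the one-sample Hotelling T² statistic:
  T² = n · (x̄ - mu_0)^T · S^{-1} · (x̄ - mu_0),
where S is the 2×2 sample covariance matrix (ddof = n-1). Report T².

Step 1 — sample mean vector:
  mean(X_1) = (3 + 1 + 5 + 1) / 4 = 10/4 = 2.5
  mean(X_2) = (1 + 7 + 7 + 6) / 4 = 21/4 = 5.25
  x̄ = (2.5, 5.25),  deviation x̄ - mu_0 = (2.5, 5.25) - (2, 3) = (0.5, 2.25).

Step 2 — sample covariance matrix, S[i,j] = (1/(n-1)) · Σ_k (x_{k,i} - mean_i) · (x_{k,j} - mean_j), divisor n-1 = 3:
  S[X_1,X_1] = ((0.5)·(0.5) + (-1.5)·(-1.5) + (2.5)·(2.5) + (-1.5)·(-1.5)) / 3 = 11/3 = 3.6667
  S[X_1,X_2] = ((0.5)·(-4.25) + (-1.5)·(1.75) + (2.5)·(1.75) + (-1.5)·(0.75)) / 3 = -1.5/3 = -0.5
  S[X_2,X_2] = ((-4.25)·(-4.25) + (1.75)·(1.75) + (1.75)·(1.75) + (0.75)·(0.75)) / 3 = 24.75/3 = 8.25
  S = [[3.6667, -0.5],
 [-0.5, 8.25]].

Step 3 — invert S. det(S) = 3.6667·8.25 - (-0.5)² = 30.
  S^{-1} = (1/det) · [[d, -b], [-b, a]] = [[0.275, 0.0167],
 [0.0167, 0.1222]].

Step 4 — quadratic form (x̄ - mu_0)^T · S^{-1} · (x̄ - mu_0):
  S^{-1} · (x̄ - mu_0) = (0.175, 0.2833),
  (x̄ - mu_0)^T · [...] = (0.5)·(0.175) + (2.25)·(0.2833) = 0.725.

Step 5 — scale by n: T² = 4 · 0.725 = 2.9.

T² ≈ 2.9


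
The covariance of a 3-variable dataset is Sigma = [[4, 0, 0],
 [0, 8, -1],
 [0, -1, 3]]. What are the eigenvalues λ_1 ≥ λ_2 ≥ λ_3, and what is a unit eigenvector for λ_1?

Step 1 — characteristic polynomial p(λ) = det(λI - Sigma) = λ³ - tr·λ² + c_1·λ - det, where tr = trace, c_1 = sum of the principal 2×2 minors, det = det(Sigma):
  tr = 4 + 8 + 3 = 15,
  c_1 = (4·8 - (0)²) + (4·3 - (0)²) + (8·3 - (-1)²) = 32 + 12 + 23 = 67,
  det = 4·(8·3 - (-1)²) - (0)·((0)·3 - (-1)·(0)) + (0)·((0)·(-1) - 8·(0)) = 4·(23) - (0)·(0) + (0)·(0) = 92.
  So p(λ) = λ³ - 15λ² + 67λ - 92.
Step 2 — look for an integer root (rational root theorem: any rational root is an integer divisor of 92). Testing λ = 4:
  p(4) = 64 - 240 + 268 - 92 = 0  ✓
  Dividing out (λ - 4): p(λ) = (λ - 4)(λ² - 11λ + 23).
Step 3 — remaining eigenvalues from the quadratic λ² - 11λ + 23 = 0:
  Δ = 11² - 4·23 = 121 - 92 = 29,  λ = (11 ± √29)/2 = (11 ± 5.3852)/2 ≈ 8.1926 or 2.8074.
  Sorted: λ_1 = 8.1926,  λ_2 = 4,  λ_3 = 2.8074  (check: sum = 15 = tr ✓).

Step 4 — unit eigenvector for λ_1 ≈ 8.1926: v spans the null space of (Sigma - λ_1 I), whose rows are
  r_1 = (-4.1926, 0, 0),  r_2 = (0, -0.1926, -1),  r_3 = (0, -1, -5.1926).
  v is orthogonal to every row, so take v ∝ r_1 × r_2 = ((0)·(-1) - (0)·(-0.1926), (0)·(0) - (-4.1926)·(-1), (-4.1926)·(-0.1926) - (0)·(0)) ≈ (0, -4.1926, 0.8074).
  Rescale (multiply by -1 so the first nonzero entry is positive): u = (0, 4.1926, -0.8074).
  ||u|| = √((0)² + (4.1926)² + (-0.8074)²) = √(18.2297) ≈ 4.2696,  v_1 = u/||u|| ≈ (0, 0.982, -0.1891) (||v_1|| = 1).

λ_1 = 8.1926,  λ_2 = 4,  λ_3 = 2.8074;  v_1 ≈ (0, 0.982, -0.1891)
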